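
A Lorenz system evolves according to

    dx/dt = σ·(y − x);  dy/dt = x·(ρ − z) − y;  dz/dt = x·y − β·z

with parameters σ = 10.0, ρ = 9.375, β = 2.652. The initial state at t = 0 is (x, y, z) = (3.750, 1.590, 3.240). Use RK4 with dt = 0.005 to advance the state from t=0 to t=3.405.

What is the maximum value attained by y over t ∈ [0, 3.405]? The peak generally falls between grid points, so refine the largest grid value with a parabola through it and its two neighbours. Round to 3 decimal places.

t=0.000: state=(3.750, 1.590, 3.240)
step 1 (dt=0.005): k1=(-21.600, 21.416, -2.630), k2=(-20.525, 21.056, -2.501), k3=(-20.560, 21.072, -2.500), k4=(-19.518, 20.726, -2.376); state += dt/6·(k1+2k2+2k3+k4)
t=0.005: state=(3.647, 1.695, 3.227)
t=0.010: state=(3.555, 1.797, 3.216)
t=0.015: state=(3.471, 1.896, 3.206)
continuing one RK4 step at a time; state shown every 40 steps (Δt=0.2):
t=0.200: state=(3.805, 4.924, 3.685)
t=0.400: state=(6.491, 7.619, 7.658)
t=0.600: state=(6.408, 5.189, 11.668)
t=0.800: state=(3.745, 2.765, 9.675)
t=1.000: state=(2.871, 2.894, 6.997)
t=1.200: state=(3.547, 4.156, 5.838)
t=1.400: state=(5.068, 5.861, 6.913)
t=1.600: state=(5.969, 5.907, 9.485)
t=1.800: state=(4.964, 4.248, 9.899)
t=2.000: state=(3.896, 3.629, 8.364)
t=2.200: state=(3.906, 4.147, 7.199)
t=2.400: state=(4.662, 5.108, 7.350)
t=2.600: state=(5.335, 5.473, 8.589)
t=2.800: state=(5.102, 4.784, 9.280)
t=3.000: state=(4.444, 4.189, 8.701)
t=3.200: state=(4.240, 4.293, 7.906)
t=3.400: state=(4.564, 4.797, 7.756)
t=3.405: state=(4.576, 4.810, 7.763)
largest grid value and its neighbours: y(0.415)=7.65230, y(0.420)=7.65420, y(0.425)=7.65144
parabola through these three points peaks at t≈0.420 with y≈7.65422

max y = 7.654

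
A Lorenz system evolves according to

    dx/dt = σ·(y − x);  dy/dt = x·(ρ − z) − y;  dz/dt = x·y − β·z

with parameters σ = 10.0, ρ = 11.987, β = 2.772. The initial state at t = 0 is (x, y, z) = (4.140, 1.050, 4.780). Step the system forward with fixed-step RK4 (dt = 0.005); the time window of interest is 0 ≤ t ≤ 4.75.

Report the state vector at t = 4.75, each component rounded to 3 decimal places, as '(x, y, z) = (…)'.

t=0.000: state=(4.140, 1.050, 4.780)
step 1 (dt=0.005): k1=(-30.900, 28.787, -8.903), k2=(-29.408, 28.249, -8.630), k3=(-29.459, 28.274, -8.633), k4=(-28.013, 27.756, -8.374); state += dt/6·(k1+2k2+2k3+k4)
t=0.005: state=(3.993, 1.191, 4.737)
t=0.010: state=(3.860, 1.328, 4.696)
t=0.015: state=(3.739, 1.460, 4.658)
continuing one RK4 step at a time; state shown every 40 steps (Δt=0.2):
t=0.200: state=(4.011, 5.510, 4.593)
t=0.400: state=(7.954, 9.635, 10.469)
t=0.600: state=(7.012, 4.696, 15.514)
t=0.800: state=(3.269, 2.336, 11.111)
t=1.000: state=(2.954, 3.406, 7.605)
t=1.200: state=(4.798, 6.144, 7.229)
t=1.400: state=(7.378, 8.078, 11.557)
t=1.600: state=(6.271, 4.839, 13.823)
t=1.800: state=(4.029, 3.491, 10.829)
t=2.000: state=(4.098, 4.620, 8.599)
t=2.200: state=(5.731, 6.681, 9.326)
t=2.400: state=(6.813, 6.687, 12.352)
t=2.600: state=(5.488, 4.638, 12.390)
t=2.800: state=(4.460, 4.358, 10.300)
t=3.000: state=(4.973, 5.512, 9.425)
t=3.200: state=(6.114, 6.540, 10.757)
t=3.400: state=(6.134, 5.738, 12.183)
t=3.600: state=(5.153, 4.752, 11.397)
t=3.800: state=(4.890, 5.029, 10.178)
t=4.000: state=(5.511, 5.905, 10.240)
t=4.200: state=(6.034, 6.073, 11.372)
t=4.400: state=(5.656, 5.327, 11.676)
t=4.600: state=(5.139, 5.023, 10.878)
t=4.750: state=(5.168, 5.311, 10.415)

(x, y, z) = (5.168, 5.311, 10.415)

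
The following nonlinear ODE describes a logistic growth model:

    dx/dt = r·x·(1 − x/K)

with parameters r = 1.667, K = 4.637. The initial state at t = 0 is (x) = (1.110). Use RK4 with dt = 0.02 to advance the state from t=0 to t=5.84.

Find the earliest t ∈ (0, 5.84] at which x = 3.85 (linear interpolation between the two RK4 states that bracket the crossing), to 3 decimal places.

t=0.000: state=(1.110)
step 1 (dt=0.02): k1=(1.407), k2=(1.420), k3=(1.420), k4=(1.432); state += dt/6·(k1+2k2+2k3+k4)
t=0.020: state=(1.138)
t=0.040: state=(1.167)
t=0.060: state=(1.197)
continuing one RK4 step at a time; state shown every 10 steps (Δt=0.2):
t=0.200: state=(1.415)
t=0.400: state=(1.762)
t=0.600: state=(2.138)
t=0.800: state=(2.524)
t=1.000: state=(2.898)
t=1.200: state=(3.243)
t=1.400: state=(3.545)
t=1.600: state=(3.799)
t=1.640: state=(3.844)
next step: t=1.660: state=(3.865) — x has crossed 3.85
linear interpolation between t=1.640 (3.84357) and t=1.660 (3.86526) → t≈1.646

t = 1.646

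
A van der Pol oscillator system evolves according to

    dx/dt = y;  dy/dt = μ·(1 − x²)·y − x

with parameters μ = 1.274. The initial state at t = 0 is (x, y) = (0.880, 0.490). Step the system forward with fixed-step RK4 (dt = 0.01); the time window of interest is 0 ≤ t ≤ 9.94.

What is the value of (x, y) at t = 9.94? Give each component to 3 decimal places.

t=0.000: state=(0.880, 0.490)
step 1 (dt=0.01): k1=(0.490, -0.739), k2=(0.486, -0.745), k3=(0.486, -0.745), k4=(0.483, -0.751); state += dt/6·(k1+2k2+2k3+k4)
t=0.010: state=(0.885, 0.483)
t=0.020: state=(0.890, 0.475)
t=0.030: state=(0.894, 0.467)
continuing one RK4 step at a time; state shown every 50 steps (Δt=0.5):
t=0.500: state=(1.014, 0.024)
t=1.000: state=(0.901, -0.477)
t=1.500: state=(0.522, -1.077)
t=2.000: state=(-0.250, -2.083)
t=2.500: state=(-1.402, -1.974)
t=3.000: state=(-1.872, -0.096)
t=3.500: state=(-1.749, 0.460)
t=4.000: state=(-1.460, 0.687)
t=4.500: state=(-1.045, 1.011)
t=5.000: state=(-0.379, 1.770)
t=5.500: state=(0.833, 2.959)
t=6.000: state=(1.912, 0.875)
t=6.500: state=(1.968, -0.313)
t=7.000: state=(1.743, -0.546)
t=7.500: state=(1.427, -0.730)
t=8.000: state=(0.987, -1.075)
t=8.500: state=(0.270, -1.920)
t=9.000: state=(-1.012, -2.944)
t=9.500: state=(-1.959, -0.602)
t=9.940: state=(-1.969, 0.314)

(x, y) = (-1.969, 0.314)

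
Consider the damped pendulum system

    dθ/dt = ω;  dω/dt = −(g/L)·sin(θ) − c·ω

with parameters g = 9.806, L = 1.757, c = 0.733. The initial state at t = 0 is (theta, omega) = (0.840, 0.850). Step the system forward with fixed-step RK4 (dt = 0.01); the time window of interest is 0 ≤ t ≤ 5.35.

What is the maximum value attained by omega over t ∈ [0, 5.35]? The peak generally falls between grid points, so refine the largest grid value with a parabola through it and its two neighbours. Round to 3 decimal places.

max omega = 1.010

t=0.000: state=(0.840, 0.850)
step 1 (dt=0.01): k1=(0.850, -4.779), k2=(0.826, -4.777), k3=(0.826, -4.777), k4=(0.802, -4.775); state += dt/6·(k1+2k2+2k3+k4)
t=0.010: state=(0.848, 0.802)
t=0.020: state=(0.856, 0.755)
t=0.030: state=(0.863, 0.707)
continuing one RK4 step at a time; state shown every 20 steps (Δt=0.2):
t=0.200: state=(0.916, -0.075)
t=0.400: state=(0.819, -0.865)
t=0.600: state=(0.586, -1.421)
t=0.800: state=(0.272, -1.657)
t=1.000: state=(-0.053, -1.538)
t=1.200: state=(-0.323, -1.124)
t=1.400: state=(-0.492, -0.548)
t=1.600: state=(-0.541, 0.049)
t=1.800: state=(-0.479, 0.556)
t=2.000: state=(-0.331, 0.892)
t=2.200: state=(-0.137, 1.010)
t=2.400: state=(0.059, 0.908)
t=2.600: state=(0.215, 0.636)
t=2.800: state=(0.307, 0.274)
t=3.000: state=(0.325, -0.092)
t=3.200: state=(0.275, -0.390)
t=3.400: state=(0.176, -0.571)
t=3.600: state=(0.056, -0.613)
t=3.800: state=(-0.060, -0.524)
t=4.000: state=(-0.148, -0.341)
t=4.200: state=(-0.193, -0.114)
t=4.400: state=(-0.194, 0.105)
t=4.600: state=(-0.155, 0.273)
t=4.800: state=(-0.090, 0.363)
t=5.000: state=(-0.015, 0.367)
t=5.200: state=(0.052, 0.296)
t=5.350: state=(0.090, 0.208)
largest grid value and its neighbours: omega(2.190)=1.00938, omega(2.200)=1.00986, omega(2.210)=1.00977
parabola through these three points peaks at t≈2.203 with omega≈1.00989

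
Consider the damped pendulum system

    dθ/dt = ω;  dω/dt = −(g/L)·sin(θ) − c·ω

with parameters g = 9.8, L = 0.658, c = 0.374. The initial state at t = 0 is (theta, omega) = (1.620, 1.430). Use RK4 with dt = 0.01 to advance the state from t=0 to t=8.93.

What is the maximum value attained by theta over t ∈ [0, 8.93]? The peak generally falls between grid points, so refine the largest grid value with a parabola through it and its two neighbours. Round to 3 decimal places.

t=0.000: state=(1.620, 1.430)
step 1 (dt=0.01): k1=(1.430, -15.410), k2=(1.353, -15.376), k3=(1.353, -15.376), k4=(1.276, -15.342); state += dt/6·(k1+2k2+2k3+k4)
t=0.010: state=(1.634, 1.276)
t=0.020: state=(1.646, 1.123)
t=0.030: state=(1.656, 0.971)
continuing one RK4 step at a time; state shown every 50 steps (Δt=0.5):
t=0.500: state=(0.558, -5.067)
t=1.000: state=(-1.353, -0.776)
t=1.500: state=(-0.133, 4.523)
t=2.000: state=(1.130, -0.556)
t=2.500: state=(-0.311, -3.530)
t=3.000: state=(-0.799, 1.874)
t=3.500: state=(0.613, 2.012)
t=4.000: state=(0.361, -2.594)
t=4.500: state=(-0.683, -0.356)
t=5.000: state=(0.070, 2.366)
t=5.500: state=(0.524, -0.982)
t=6.000: state=(-0.355, -1.386)
t=6.500: state=(-0.229, 1.630)
t=7.000: state=(0.426, 0.193)
t=7.500: state=(-0.066, -1.473)
t=8.000: state=(-0.313, 0.722)
t=8.500: state=(0.245, 0.776)
t=8.930: state=(0.181, -0.955)
largest grid value and its neighbours: theta(0.080)=1.68567, theta(0.090)=1.68712, theta(0.100)=1.68709
parabola through these three points peaks at t≈0.095 with theta≈1.68729

max theta = 1.687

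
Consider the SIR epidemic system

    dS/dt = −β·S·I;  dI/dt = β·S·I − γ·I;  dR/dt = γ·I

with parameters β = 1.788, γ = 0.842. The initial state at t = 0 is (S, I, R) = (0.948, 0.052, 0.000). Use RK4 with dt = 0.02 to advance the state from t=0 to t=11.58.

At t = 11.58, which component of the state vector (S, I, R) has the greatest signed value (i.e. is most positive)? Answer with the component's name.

largest component: R

t=0.000: state=(0.948, 0.052, 0.000)
step 1 (dt=0.02): k1=(-0.088, 0.044, 0.044), k2=(-0.089, 0.045, 0.044), k3=(-0.089, 0.045, 0.044), k4=(-0.089, 0.045, 0.045); state += dt/6·(k1+2k2+2k3+k4)
t=0.020: state=(0.946, 0.053, 0.001)
t=0.040: state=(0.944, 0.054, 0.002)
t=0.060: state=(0.943, 0.055, 0.003)
continuing one RK4 step at a time; state shown every 25 steps (Δt=0.5):
t=0.500: state=(0.895, 0.078, 0.027)
t=1.000: state=(0.823, 0.110, 0.067)
t=1.500: state=(0.734, 0.145, 0.120)
t=2.000: state=(0.635, 0.176, 0.188)
t=2.500: state=(0.538, 0.195, 0.267)
t=3.000: state=(0.450, 0.199, 0.351)
t=3.500: state=(0.378, 0.189, 0.433)
t=4.000: state=(0.322, 0.169, 0.509)
t=4.500: state=(0.280, 0.145, 0.575)
t=5.000: state=(0.248, 0.121, 0.631)
t=5.500: state=(0.225, 0.098, 0.677)
t=6.000: state=(0.208, 0.078, 0.714)
t=6.500: state=(0.196, 0.061, 0.743)
t=7.000: state=(0.186, 0.048, 0.766)
t=7.500: state=(0.180, 0.037, 0.784)
t=8.000: state=(0.174, 0.028, 0.797)
t=8.500: state=(0.171, 0.022, 0.808)
t=9.000: state=(0.168, 0.017, 0.816)
t=9.500: state=(0.166, 0.013, 0.822)
t=10.000: state=(0.164, 0.010, 0.826)
t=10.500: state=(0.163, 0.007, 0.830)
t=11.000: state=(0.162, 0.006, 0.833)
t=11.500: state=(0.161, 0.004, 0.835)
t=11.580: state=(0.161, 0.004, 0.835)
compare at T: S=0.161, I=0.004, R=0.835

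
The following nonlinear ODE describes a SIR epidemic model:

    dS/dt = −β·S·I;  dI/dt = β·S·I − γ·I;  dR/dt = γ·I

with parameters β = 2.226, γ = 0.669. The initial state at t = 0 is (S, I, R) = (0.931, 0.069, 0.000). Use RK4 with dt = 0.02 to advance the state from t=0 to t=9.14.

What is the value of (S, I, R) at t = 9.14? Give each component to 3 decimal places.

(S, I, R) = (0.040, 0.012, 0.948)

t=0.000: state=(0.931, 0.069, 0.000)
step 1 (dt=0.02): k1=(-0.143, 0.097, 0.046), k2=(-0.145, 0.098, 0.047), k3=(-0.145, 0.098, 0.047), k4=(-0.147, 0.099, 0.047); state += dt/6·(k1+2k2+2k3+k4)
t=0.020: state=(0.928, 0.071, 0.001)
t=0.040: state=(0.925, 0.073, 0.002)
t=0.060: state=(0.922, 0.075, 0.003)
continuing one RK4 step at a time; state shown every 25 steps (Δt=0.5):
t=0.500: state=(0.835, 0.133, 0.033)
t=1.000: state=(0.686, 0.222, 0.092)
t=1.500: state=(0.509, 0.309, 0.181)
t=2.000: state=(0.350, 0.356, 0.294)
t=2.500: state=(0.235, 0.351, 0.414)
t=3.000: state=(0.162, 0.313, 0.525)
t=3.500: state=(0.118, 0.261, 0.621)
t=4.000: state=(0.091, 0.209, 0.700)
t=4.500: state=(0.074, 0.164, 0.762)
t=5.000: state=(0.063, 0.127, 0.811)
t=5.500: state=(0.055, 0.097, 0.848)
t=6.000: state=(0.050, 0.073, 0.876)
t=6.500: state=(0.047, 0.056, 0.897)
t=7.000: state=(0.045, 0.042, 0.914)
t=7.500: state=(0.043, 0.031, 0.926)
t=8.000: state=(0.041, 0.024, 0.935)
t=8.500: state=(0.041, 0.018, 0.942)
t=9.000: state=(0.040, 0.013, 0.947)
t=9.140: state=(0.040, 0.012, 0.948)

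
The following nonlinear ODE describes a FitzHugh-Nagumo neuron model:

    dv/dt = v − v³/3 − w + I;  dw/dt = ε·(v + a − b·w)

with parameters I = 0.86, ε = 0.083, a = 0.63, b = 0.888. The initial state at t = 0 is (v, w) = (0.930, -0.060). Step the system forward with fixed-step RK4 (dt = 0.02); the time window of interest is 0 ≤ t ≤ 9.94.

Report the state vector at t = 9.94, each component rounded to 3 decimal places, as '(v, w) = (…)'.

t=0.000: state=(0.930, -0.060)
step 1 (dt=0.02): k1=(1.582, 0.134), k2=(1.582, 0.135), k3=(1.582, 0.135), k4=(1.583, 0.136); state += dt/6·(k1+2k2+2k3+k4)
t=0.020: state=(0.962, -0.057)
t=0.040: state=(0.993, -0.055)
t=0.060: state=(1.025, -0.052)
continuing one RK4 step at a time; state shown every 25 steps (Δt=0.5):
t=0.500: state=(1.627, 0.021)
t=1.000: state=(1.931, 0.120)
t=1.500: state=(1.987, 0.221)
t=2.000: state=(1.974, 0.320)
t=2.500: state=(1.945, 0.414)
t=3.000: state=(1.913, 0.503)
t=3.500: state=(1.881, 0.588)
t=4.000: state=(1.848, 0.668)
t=4.500: state=(1.816, 0.744)
t=5.000: state=(1.784, 0.816)
t=5.500: state=(1.752, 0.885)
t=6.000: state=(1.720, 0.949)
t=6.500: state=(1.687, 1.010)
t=7.000: state=(1.656, 1.067)
t=7.500: state=(1.624, 1.121)
t=8.000: state=(1.592, 1.171)
t=8.500: state=(1.560, 1.219)
t=9.000: state=(1.528, 1.263)
t=9.500: state=(1.496, 1.305)
t=9.940: state=(1.467, 1.339)

(v, w) = (1.467, 1.339)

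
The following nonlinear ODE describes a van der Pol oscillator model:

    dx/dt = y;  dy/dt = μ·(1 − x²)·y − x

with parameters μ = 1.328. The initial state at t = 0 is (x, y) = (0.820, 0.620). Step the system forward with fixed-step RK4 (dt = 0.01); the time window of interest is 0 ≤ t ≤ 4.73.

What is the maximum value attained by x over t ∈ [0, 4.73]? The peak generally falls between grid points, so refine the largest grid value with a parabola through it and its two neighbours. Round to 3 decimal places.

t=0.000: state=(0.820, 0.620)
step 1 (dt=0.01): k1=(0.620, -0.550), k2=(0.617, -0.559), k3=(0.617, -0.559), k4=(0.614, -0.567); state += dt/6·(k1+2k2+2k3+k4)
t=0.010: state=(0.826, 0.614)
t=0.020: state=(0.832, 0.609)
t=0.030: state=(0.838, 0.603)
continuing one RK4 step at a time; state shown every 20 steps (Δt=0.2):
t=0.200: state=(0.931, 0.479)
t=0.400: state=(1.008, 0.290)
t=0.600: state=(1.046, 0.081)
t=0.800: state=(1.041, -0.127)
t=1.000: state=(0.995, -0.329)
t=1.200: state=(0.909, -0.531)
t=1.400: state=(0.782, -0.749)
t=1.600: state=(0.607, -1.008)
t=1.800: state=(0.373, -1.342)
t=2.000: state=(0.063, -1.776)
t=2.200: state=(-0.341, -2.269)
t=2.400: state=(-0.832, -2.567)
t=2.600: state=(-1.325, -2.231)
t=2.800: state=(-1.684, -1.319)
t=3.000: state=(-1.858, -0.469)
t=3.200: state=(-1.896, 0.035)
t=3.400: state=(-1.860, 0.292)
t=3.600: state=(-1.786, 0.430)
t=3.800: state=(-1.691, 0.521)
t=4.000: state=(-1.579, 0.599)
t=4.200: state=(-1.451, 0.682)
t=4.400: state=(-1.305, 0.784)
t=4.600: state=(-1.135, 0.918)
t=4.730: state=(-1.009, 1.032)
largest grid value and its neighbours: x(0.670)=1.04873, x(0.680)=1.04876, x(0.690)=1.04868
parabola through these three points peaks at t≈0.677 with x≈1.04876

max x = 1.049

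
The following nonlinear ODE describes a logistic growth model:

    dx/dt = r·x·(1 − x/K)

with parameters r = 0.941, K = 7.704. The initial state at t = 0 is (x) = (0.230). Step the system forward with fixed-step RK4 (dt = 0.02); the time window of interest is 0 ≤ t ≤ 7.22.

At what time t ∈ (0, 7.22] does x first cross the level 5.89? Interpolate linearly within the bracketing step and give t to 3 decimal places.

t=0.000: state=(0.230)
step 1 (dt=0.02): k1=(0.210), k2=(0.212), k3=(0.212), k4=(0.214); state += dt/6·(k1+2k2+2k3+k4)
t=0.020: state=(0.234)
t=0.040: state=(0.239)
t=0.060: state=(0.243)
continuing one RK4 step at a time; state shown every 25 steps (Δt=0.5):
t=0.500: state=(0.362)
t=1.000: state=(0.563)
t=1.500: state=(0.864)
t=2.000: state=(1.295)
t=2.500: state=(1.883)
t=3.000: state=(2.628)
t=3.500: state=(3.492)
t=4.000: state=(4.393)
t=4.500: state=(5.238)
t=4.940: state=(5.876)
next step: t=4.960: state=(5.902) — x has crossed 5.89
linear interpolation between t=4.940 (5.87569) and t=4.960 (5.90181) → t≈4.951

t = 4.951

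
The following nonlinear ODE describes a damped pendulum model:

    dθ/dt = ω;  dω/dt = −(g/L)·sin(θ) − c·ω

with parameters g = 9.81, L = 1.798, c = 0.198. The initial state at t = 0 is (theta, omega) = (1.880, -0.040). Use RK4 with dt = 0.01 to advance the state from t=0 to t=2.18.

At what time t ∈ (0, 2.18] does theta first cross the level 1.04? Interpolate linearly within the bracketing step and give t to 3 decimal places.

t=0.000: state=(1.880, -0.040)
step 1 (dt=0.01): k1=(-0.040, -5.189), k2=(-0.066, -5.185), k3=(-0.066, -5.185), k4=(-0.092, -5.180); state += dt/6·(k1+2k2+2k3+k4)
t=0.010: state=(1.879, -0.092)
t=0.020: state=(1.878, -0.144)
t=0.030: state=(1.876, -0.195)
continuing one RK4 step at a time; state shown every 10 steps (Δt=0.1):
t=0.100: state=(1.850, -0.556)
t=0.200: state=(1.769, -1.069)
t=0.300: state=(1.636, -1.583)
t=0.400: state=(1.453, -2.091)
t=0.500: state=(1.219, -2.575)
t=0.560: state=(1.056, -2.840)
next step: t=0.570: state=(1.028, -2.881) — theta has crossed 1.04
linear interpolation between t=0.560 (1.05640) and t=0.570 (1.02780) → t≈0.566

t = 0.566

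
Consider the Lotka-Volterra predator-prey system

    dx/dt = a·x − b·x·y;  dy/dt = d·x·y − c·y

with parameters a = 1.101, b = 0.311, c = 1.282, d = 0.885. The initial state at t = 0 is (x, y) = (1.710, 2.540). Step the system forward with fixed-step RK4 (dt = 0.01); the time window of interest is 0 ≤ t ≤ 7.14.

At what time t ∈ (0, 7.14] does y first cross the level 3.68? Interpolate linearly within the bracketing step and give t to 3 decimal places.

t=0.000: state=(1.710, 2.540)
step 1 (dt=0.01): k1=(0.532, 0.588), k2=(0.531, 0.594), k3=(0.531, 0.594), k4=(0.530, 0.601); state += dt/6·(k1+2k2+2k3+k4)
t=0.010: state=(1.715, 2.546)
t=0.020: state=(1.721, 2.552)
t=0.030: state=(1.726, 2.558)
continuing one RK4 step at a time; state shown every 25 steps (Δt=0.25):
t=0.250: state=(1.836, 2.730)
t=0.500: state=(1.935, 3.009)
t=0.750: state=(1.989, 3.374)
t=0.920: state=(1.992, 3.662)
next step: t=0.930: state=(1.991, 3.680) — y has crossed 3.68
linear interpolation between t=0.920 (3.66243) and t=0.930 (3.68007) → t≈0.930

t = 0.930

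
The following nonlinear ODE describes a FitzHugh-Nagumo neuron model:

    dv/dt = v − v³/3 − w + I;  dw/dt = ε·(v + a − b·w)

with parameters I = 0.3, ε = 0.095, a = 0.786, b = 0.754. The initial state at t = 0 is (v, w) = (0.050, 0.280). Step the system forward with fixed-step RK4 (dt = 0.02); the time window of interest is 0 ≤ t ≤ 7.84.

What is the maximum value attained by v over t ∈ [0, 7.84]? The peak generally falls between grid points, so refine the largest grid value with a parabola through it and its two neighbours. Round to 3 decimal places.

max v = 1.212

t=0.000: state=(0.050, 0.280)
step 1 (dt=0.02): k1=(0.070, 0.059), k2=(0.070, 0.059), k3=(0.070, 0.059), k4=(0.070, 0.059); state += dt/6·(k1+2k2+2k3+k4)
t=0.020: state=(0.051, 0.281)
t=0.040: state=(0.053, 0.282)
t=0.060: state=(0.054, 0.284)
continuing one RK4 step at a time; state shown every 25 steps (Δt=0.5):
t=0.500: state=(0.086, 0.310)
t=1.000: state=(0.127, 0.341)
t=1.500: state=(0.172, 0.372)
t=2.000: state=(0.226, 0.405)
t=2.500: state=(0.291, 0.440)
t=3.000: state=(0.370, 0.476)
t=3.500: state=(0.469, 0.516)
t=4.000: state=(0.589, 0.559)
t=4.500: state=(0.729, 0.606)
t=5.000: state=(0.877, 0.659)
t=5.500: state=(1.015, 0.717)
t=6.000: state=(1.121, 0.778)
t=6.500: state=(1.186, 0.842)
t=7.000: state=(1.211, 0.905)
t=7.500: state=(1.203, 0.966)
t=7.840: state=(1.183, 1.006)
largest grid value and its neighbours: v(7.100)=1.21179, v(7.120)=1.21179, v(7.140)=1.21174
parabola through these three points peaks at t≈7.110 with v≈1.21180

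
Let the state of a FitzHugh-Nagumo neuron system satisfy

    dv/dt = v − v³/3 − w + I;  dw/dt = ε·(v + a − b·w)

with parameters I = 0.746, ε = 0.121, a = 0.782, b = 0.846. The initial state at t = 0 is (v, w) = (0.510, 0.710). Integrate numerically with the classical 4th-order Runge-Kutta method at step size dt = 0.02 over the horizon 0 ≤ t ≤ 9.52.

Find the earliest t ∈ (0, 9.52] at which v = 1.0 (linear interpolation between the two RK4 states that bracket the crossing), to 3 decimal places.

t = 0.835

t=0.000: state=(0.510, 0.710)
step 1 (dt=0.02): k1=(0.502, 0.084), k2=(0.505, 0.084), k3=(0.505, 0.084), k4=(0.508, 0.085); state += dt/6·(k1+2k2+2k3+k4)
t=0.020: state=(0.520, 0.712)
t=0.040: state=(0.530, 0.713)
t=0.060: state=(0.541, 0.715)
continuing one RK4 step at a time; state shown every 25 steps (Δt=0.5):
t=0.500: state=(0.792, 0.759)
t=0.820: state=(0.991, 0.798)
next step: t=0.840: state=(1.003, 0.801) — v has crossed 1.0
linear interpolation between t=0.820 (0.99095) and t=0.840 (1.00321) → t≈0.835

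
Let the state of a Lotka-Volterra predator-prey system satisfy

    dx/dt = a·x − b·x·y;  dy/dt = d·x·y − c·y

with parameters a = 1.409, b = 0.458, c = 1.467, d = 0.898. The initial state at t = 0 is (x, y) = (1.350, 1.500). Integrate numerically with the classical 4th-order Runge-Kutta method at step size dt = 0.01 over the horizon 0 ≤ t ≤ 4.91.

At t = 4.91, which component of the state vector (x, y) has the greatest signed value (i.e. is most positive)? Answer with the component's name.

largest component: x

t=0.000: state=(1.350, 1.500)
step 1 (dt=0.01): k1=(0.975, -0.382), k2=(0.979, -0.375), k3=(0.979, -0.375), k4=(0.984, -0.368); state += dt/6·(k1+2k2+2k3+k4)
t=0.010: state=(1.360, 1.496)
t=0.020: state=(1.370, 1.493)
t=0.030: state=(1.380, 1.489)
continuing one RK4 step at a time; state shown every 20 steps (Δt=0.2):
t=0.200: state=(1.564, 1.452)
t=0.400: state=(1.814, 1.466)
t=0.600: state=(2.096, 1.553)
t=0.800: state=(2.392, 1.732)
t=1.000: state=(2.671, 2.037)
t=1.200: state=(2.879, 2.504)
t=1.400: state=(2.949, 3.160)
t=1.600: state=(2.822, 3.969)
t=1.800: state=(2.503, 4.786)
t=2.000: state=(2.077, 5.389)
t=2.200: state=(1.658, 5.615)
t=2.400: state=(1.320, 5.463)
t=2.600: state=(1.079, 5.047)
t=2.800: state=(0.924, 4.500)
t=3.000: state=(0.832, 3.926)
t=3.200: state=(0.790, 3.384)
t=3.400: state=(0.785, 2.906)
t=3.600: state=(0.813, 2.500)
t=3.800: state=(0.871, 2.168)
t=4.000: state=(0.958, 1.904)
t=4.200: state=(1.077, 1.704)
t=4.400: state=(1.230, 1.562)
t=4.600: state=(1.419, 1.477)
t=4.800: state=(1.646, 1.450)
t=4.910: state=(1.786, 1.461)
compare at T: x=1.786, y=1.461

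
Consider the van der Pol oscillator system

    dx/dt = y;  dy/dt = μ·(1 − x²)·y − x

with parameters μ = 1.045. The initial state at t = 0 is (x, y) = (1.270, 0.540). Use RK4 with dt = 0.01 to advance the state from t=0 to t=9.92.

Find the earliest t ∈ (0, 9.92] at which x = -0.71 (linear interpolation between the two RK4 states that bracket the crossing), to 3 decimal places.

t = 2.224

t=0.000: state=(1.270, 0.540)
step 1 (dt=0.01): k1=(0.540, -1.616), k2=(0.532, -1.617), k3=(0.532, -1.617), k4=(0.524, -1.618); state += dt/6·(k1+2k2+2k3+k4)
t=0.010: state=(1.275, 0.524)
t=0.020: state=(1.280, 0.508)
t=0.030: state=(1.285, 0.491)
continuing one RK4 step at a time; state shown every 50 steps (Δt=0.5):
t=0.500: state=(1.348, -0.188)
t=1.000: state=(1.123, -0.691)
t=1.500: state=(0.649, -1.243)
t=2.000: state=(-0.185, -2.152)
t=2.220: state=(-0.699, -2.477)
next step: t=2.230: state=(-0.724, -2.483) — x has crossed -0.71
linear interpolation between t=2.220 (-0.69949) and t=2.230 (-0.72429) → t≈2.224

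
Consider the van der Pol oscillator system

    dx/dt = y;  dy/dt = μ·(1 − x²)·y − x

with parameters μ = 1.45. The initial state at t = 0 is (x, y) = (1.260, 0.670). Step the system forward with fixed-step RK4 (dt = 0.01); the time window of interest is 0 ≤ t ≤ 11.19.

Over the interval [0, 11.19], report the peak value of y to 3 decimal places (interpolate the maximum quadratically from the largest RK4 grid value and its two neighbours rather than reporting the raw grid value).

max y = 3.166

t=0.000: state=(1.260, 0.670)
step 1 (dt=0.01): k1=(0.670, -1.831), k2=(0.661, -1.835), k3=(0.661, -1.834), k4=(0.652, -1.838); state += dt/6·(k1+2k2+2k3+k4)
t=0.010: state=(1.267, 0.652)
t=0.020: state=(1.273, 0.633)
t=0.030: state=(1.279, 0.615)
continuing one RK4 step at a time; state shown every 50 steps (Δt=0.5):
t=0.500: state=(1.379, -0.135)
t=1.000: state=(1.186, -0.605)
t=1.500: state=(0.767, -1.123)
t=2.000: state=(-0.044, -2.286)
t=2.500: state=(-1.437, -2.509)
t=3.000: state=(-1.984, -0.052)
t=3.500: state=(-1.857, 0.420)
t=4.000: state=(-1.609, 0.568)
t=4.500: state=(-1.279, 0.771)
t=5.000: state=(-0.796, 1.232)
t=5.500: state=(0.082, 2.466)
t=6.000: state=(1.534, 2.425)
t=6.500: state=(2.014, -0.024)
t=7.000: state=(1.871, -0.427)
t=7.500: state=(1.623, -0.563)
t=8.000: state=(1.298, -0.759)
t=8.500: state=(0.825, -1.199)
t=9.000: state=(-0.025, -2.385)
t=9.500: state=(-1.475, -2.569)
t=10.000: state=(-2.014, -0.024)
t=10.500: state=(-1.881, 0.420)
t=11.000: state=(-1.637, 0.556)
t=11.190: state=(-1.525, 0.615)
largest grid value and its neighbours: y(5.770)=3.16390, y(5.780)=3.16577, y(5.790)=3.16473
parabola through these three points peaks at t≈5.781 with y≈3.16580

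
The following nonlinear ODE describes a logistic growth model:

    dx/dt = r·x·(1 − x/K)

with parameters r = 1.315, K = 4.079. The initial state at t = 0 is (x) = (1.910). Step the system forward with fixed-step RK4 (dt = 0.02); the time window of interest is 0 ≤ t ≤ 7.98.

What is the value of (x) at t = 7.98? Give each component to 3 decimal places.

t=0.000: state=(1.910)
step 1 (dt=0.02): k1=(1.336), k2=(1.337), k3=(1.337), k4=(1.338); state += dt/6·(k1+2k2+2k3+k4)
t=0.020: state=(1.937)
t=0.040: state=(1.963)
t=0.060: state=(1.990)
continuing one RK4 step at a time; state shown every 25 steps (Δt=0.5):
t=0.500: state=(2.568)
t=1.000: state=(3.126)
t=1.500: state=(3.523)
t=2.000: state=(3.770)
t=2.500: state=(3.913)
t=3.000: state=(3.991)
t=3.500: state=(4.033)
t=4.000: state=(4.055)
t=4.500: state=(4.067)
t=5.000: state=(4.073)
t=5.500: state=(4.076)
t=6.000: state=(4.077)
t=6.500: state=(4.078)
t=7.000: state=(4.079)
t=7.500: state=(4.079)
t=7.980: state=(4.079)

(x) = (4.079)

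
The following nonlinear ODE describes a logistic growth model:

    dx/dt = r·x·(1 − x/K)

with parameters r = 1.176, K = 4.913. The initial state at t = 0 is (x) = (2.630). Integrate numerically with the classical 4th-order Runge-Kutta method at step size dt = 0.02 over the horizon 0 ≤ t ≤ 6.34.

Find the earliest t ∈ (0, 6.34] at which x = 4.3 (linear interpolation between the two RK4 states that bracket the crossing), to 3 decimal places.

t=0.000: state=(2.630)
step 1 (dt=0.02): k1=(1.437), k2=(1.436), k3=(1.436), k4=(1.435); state += dt/6·(k1+2k2+2k3+k4)
t=0.020: state=(2.659)
t=0.040: state=(2.687)
t=0.060: state=(2.716)
continuing one RK4 step at a time; state shown every 25 steps (Δt=0.5):
t=0.500: state=(3.315)
t=1.000: state=(3.875)
t=1.500: state=(4.277)
t=1.520: state=(4.290)
next step: t=1.540: state=(4.302) — x has crossed 4.3
linear interpolation between t=1.520 (4.28974) and t=1.540 (4.30243) → t≈1.536

t = 1.536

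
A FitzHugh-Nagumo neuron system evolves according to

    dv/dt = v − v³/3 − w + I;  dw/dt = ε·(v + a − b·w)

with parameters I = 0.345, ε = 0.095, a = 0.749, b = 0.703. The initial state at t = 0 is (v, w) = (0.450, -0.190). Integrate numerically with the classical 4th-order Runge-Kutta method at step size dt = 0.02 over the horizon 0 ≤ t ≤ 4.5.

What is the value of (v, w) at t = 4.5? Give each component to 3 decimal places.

(v, w) = (1.585, 0.712)

t=0.000: state=(0.450, -0.190)
step 1 (dt=0.02): k1=(0.955, 0.127), k2=(0.961, 0.127), k3=(0.961, 0.127), k4=(0.967, 0.128); state += dt/6·(k1+2k2+2k3+k4)
t=0.020: state=(0.469, -0.187)
t=0.040: state=(0.489, -0.185)
t=0.060: state=(0.508, -0.182)
continuing one RK4 step at a time; state shown every 10 steps (Δt=0.2):
t=0.200: state=(0.653, -0.163)
t=0.400: state=(0.874, -0.132)
t=0.600: state=(1.098, -0.098)
t=0.800: state=(1.307, -0.060)
t=1.000: state=(1.480, -0.018)
t=1.200: state=(1.610, 0.025)
t=1.400: state=(1.698, 0.070)
t=1.600: state=(1.750, 0.116)
t=1.800: state=(1.777, 0.162)
t=2.000: state=(1.788, 0.208)
t=2.200: state=(1.787, 0.253)
t=2.400: state=(1.780, 0.297)
t=2.600: state=(1.767, 0.341)
t=2.800: state=(1.752, 0.384)
t=3.000: state=(1.736, 0.426)
t=3.200: state=(1.717, 0.467)
t=3.400: state=(1.698, 0.507)
t=3.600: state=(1.679, 0.546)
t=3.800: state=(1.659, 0.585)
t=4.000: state=(1.638, 0.622)
t=4.200: state=(1.617, 0.659)
t=4.400: state=(1.596, 0.695)
t=4.500: state=(1.585, 0.712)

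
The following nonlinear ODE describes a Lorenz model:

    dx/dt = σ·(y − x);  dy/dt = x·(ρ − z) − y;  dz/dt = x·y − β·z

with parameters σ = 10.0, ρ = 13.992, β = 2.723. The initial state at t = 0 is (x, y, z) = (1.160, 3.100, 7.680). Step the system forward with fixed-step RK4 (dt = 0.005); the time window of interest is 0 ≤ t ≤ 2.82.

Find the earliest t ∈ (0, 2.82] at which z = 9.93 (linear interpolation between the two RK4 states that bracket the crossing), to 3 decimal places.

t = 0.330

t=0.000: state=(1.160, 3.100, 7.680)
step 1 (dt=0.005): k1=(19.400, 4.222, -17.317), k2=(19.021, 4.570, -17.036), k3=(19.039, 4.562, -17.039), k4=(18.676, 4.907, -16.761); state += dt/6·(k1+2k2+2k3+k4)
t=0.005: state=(1.255, 3.123, 7.595)
t=0.010: state=(1.347, 3.149, 7.512)
t=0.015: state=(1.435, 3.179, 7.433)
continuing one RK4 step at a time; state shown every 20 steps (Δt=0.1):
t=0.100: state=(2.709, 4.145, 6.485)
t=0.200: state=(4.351, 6.281, 6.562)
t=0.300: state=(6.585, 9.032, 8.743)
t=0.325: state=(7.196, 9.620, 9.725)
next step: t=0.330: state=(7.317, 9.722, 9.942) — z has crossed 9.93
linear interpolation between t=0.325 (9.72469) and t=0.330 (9.94174) → t≈0.330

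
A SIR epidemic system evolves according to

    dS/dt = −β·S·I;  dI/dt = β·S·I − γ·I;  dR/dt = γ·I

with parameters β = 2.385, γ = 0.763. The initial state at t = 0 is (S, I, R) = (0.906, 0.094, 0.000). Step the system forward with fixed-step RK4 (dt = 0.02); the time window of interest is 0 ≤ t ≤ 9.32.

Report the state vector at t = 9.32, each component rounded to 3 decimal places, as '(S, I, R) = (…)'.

(S, I, R) = (0.047, 0.005, 0.948)

t=0.000: state=(0.906, 0.094, 0.000)
step 1 (dt=0.02): k1=(-0.203, 0.131, 0.072), k2=(-0.205, 0.133, 0.073), k3=(-0.206, 0.133, 0.073), k4=(-0.208, 0.134, 0.074); state += dt/6·(k1+2k2+2k3+k4)
t=0.020: state=(0.902, 0.097, 0.001)
t=0.040: state=(0.898, 0.099, 0.003)
t=0.060: state=(0.893, 0.102, 0.004)
continuing one RK4 step at a time; state shown every 25 steps (Δt=0.5):
t=0.500: state=(0.774, 0.176, 0.051)
t=1.000: state=(0.592, 0.272, 0.136)
t=1.500: state=(0.410, 0.336, 0.254)
t=2.000: state=(0.272, 0.343, 0.385)
t=2.500: state=(0.184, 0.306, 0.510)
t=3.000: state=(0.132, 0.252, 0.617)
t=3.500: state=(0.101, 0.197, 0.702)
t=4.000: state=(0.082, 0.150, 0.768)
t=4.500: state=(0.070, 0.112, 0.818)
t=5.000: state=(0.063, 0.083, 0.854)
t=5.500: state=(0.058, 0.061, 0.882)
t=6.000: state=(0.054, 0.044, 0.902)
t=6.500: state=(0.052, 0.032, 0.916)
t=7.000: state=(0.050, 0.023, 0.927)
t=7.500: state=(0.049, 0.017, 0.934)
t=8.000: state=(0.048, 0.012, 0.940)
t=8.500: state=(0.047, 0.009, 0.944)
t=9.000: state=(0.047, 0.006, 0.947)
t=9.320: state=(0.047, 0.005, 0.948)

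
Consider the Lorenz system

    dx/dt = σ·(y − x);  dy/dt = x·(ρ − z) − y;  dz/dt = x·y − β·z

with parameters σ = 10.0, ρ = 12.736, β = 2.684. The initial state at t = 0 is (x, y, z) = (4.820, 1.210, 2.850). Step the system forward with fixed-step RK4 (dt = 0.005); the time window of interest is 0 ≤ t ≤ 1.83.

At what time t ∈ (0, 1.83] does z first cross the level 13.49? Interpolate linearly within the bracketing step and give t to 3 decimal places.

t = 0.351

t=0.000: state=(4.820, 1.210, 2.850)
step 1 (dt=0.005): k1=(-36.100, 46.441, -1.817), k2=(-34.036, 45.454, -1.365), k3=(-34.113, 45.502, -1.373), k4=(-32.119, 44.559, -0.947); state += dt/6·(k1+2k2+2k3+k4)
t=0.005: state=(4.650, 1.437, 2.843)
t=0.010: state=(4.498, 1.656, 2.840)
t=0.015: state=(4.365, 1.866, 2.841)
continuing one RK4 step at a time; state shown every 20 steps (Δt=0.1):
t=0.100: state=(3.930, 4.818, 3.281)
t=0.200: state=(5.720, 8.197, 5.278)
t=0.300: state=(8.381, 10.832, 10.181)
t=0.350: state=(9.361, 10.688, 13.446)
next step: t=0.355: state=(9.423, 10.594, 13.763) — z has crossed 13.49
linear interpolation between t=0.350 (13.44551) and t=0.355 (13.76271) → t≈0.351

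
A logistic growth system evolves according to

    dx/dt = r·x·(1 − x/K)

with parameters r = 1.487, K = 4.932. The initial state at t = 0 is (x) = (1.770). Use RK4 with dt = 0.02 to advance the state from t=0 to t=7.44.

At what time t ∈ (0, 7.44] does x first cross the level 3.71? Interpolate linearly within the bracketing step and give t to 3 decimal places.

t = 1.137

t=0.000: state=(1.770)
step 1 (dt=0.02): k1=(1.687), k2=(1.694), k3=(1.694), k4=(1.701); state += dt/6·(k1+2k2+2k3+k4)
t=0.020: state=(1.804)
t=0.040: state=(1.838)
t=0.060: state=(1.872)
continuing one RK4 step at a time; state shown every 25 steps (Δt=0.5):
t=0.500: state=(2.667)
t=1.000: state=(3.513)
t=1.120: state=(3.687)
next step: t=1.140: state=(3.714) — x has crossed 3.71
linear interpolation between t=1.120 (3.68657) and t=1.140 (3.71405) → t≈1.137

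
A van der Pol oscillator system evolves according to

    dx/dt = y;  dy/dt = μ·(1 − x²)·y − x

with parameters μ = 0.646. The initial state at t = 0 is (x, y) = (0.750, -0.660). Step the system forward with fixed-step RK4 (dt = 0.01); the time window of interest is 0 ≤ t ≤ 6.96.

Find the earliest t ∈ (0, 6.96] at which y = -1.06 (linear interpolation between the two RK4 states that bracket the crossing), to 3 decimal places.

t=0.000: state=(0.750, -0.660)
step 1 (dt=0.01): k1=(-0.660, -0.937), k2=(-0.665, -0.937), k3=(-0.665, -0.937), k4=(-0.669, -0.937); state += dt/6·(k1+2k2+2k3+k4)
t=0.010: state=(0.743, -0.669)
t=0.020: state=(0.737, -0.679)
t=0.030: state=(0.730, -0.688)
continuing one RK4 step at a time; state shown every 25 steps (Δt=0.25):
t=0.250: state=(0.556, -0.896)
t=0.420: state=(0.389, -1.060)
next step: t=0.430: state=(0.379, -1.070) — y has crossed -1.06
linear interpolation between t=0.420 (-1.05998) and t=0.430 (-1.06969) → t≈0.420

t = 0.420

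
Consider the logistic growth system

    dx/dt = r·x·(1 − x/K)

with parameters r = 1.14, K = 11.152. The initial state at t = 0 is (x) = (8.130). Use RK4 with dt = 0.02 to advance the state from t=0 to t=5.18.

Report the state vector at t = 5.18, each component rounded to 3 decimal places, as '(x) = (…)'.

t=0.000: state=(8.130)
step 1 (dt=0.02): k1=(2.512), k2=(2.498), k3=(2.498), k4=(2.485); state += dt/6·(k1+2k2+2k3+k4)
t=0.020: state=(8.180)
t=0.040: state=(8.229)
t=0.060: state=(8.278)
continuing one RK4 step at a time; state shown every 10 steps (Δt=0.2):
t=0.200: state=(8.605)
t=0.400: state=(9.026)
t=0.600: state=(9.391)
t=0.800: state=(9.703)
t=1.000: state=(9.967)
t=1.200: state=(10.188)
t=1.400: state=(10.371)
t=1.600: state=(10.521)
t=1.800: state=(10.644)
t=2.000: state=(10.744)
t=2.200: state=(10.824)
t=2.400: state=(10.890)
t=2.600: state=(10.942)
t=2.800: state=(10.984)
t=3.000: state=(11.018)
t=3.200: state=(11.045)
t=3.400: state=(11.067)
t=3.600: state=(11.084)
t=3.800: state=(11.098)
t=4.000: state=(11.109)
t=4.200: state=(11.118)
t=4.400: state=(11.125)
t=4.600: state=(11.130)
t=4.800: state=(11.135)
t=5.000: state=(11.138)
t=5.180: state=(11.141)

(x) = (11.141)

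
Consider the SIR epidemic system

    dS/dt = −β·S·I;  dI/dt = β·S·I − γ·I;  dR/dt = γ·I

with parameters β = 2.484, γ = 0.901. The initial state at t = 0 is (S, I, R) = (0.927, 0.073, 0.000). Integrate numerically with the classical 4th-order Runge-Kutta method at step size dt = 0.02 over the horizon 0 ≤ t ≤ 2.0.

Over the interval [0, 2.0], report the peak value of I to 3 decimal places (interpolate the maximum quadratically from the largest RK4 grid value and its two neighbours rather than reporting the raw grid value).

max I = 0.297

t=0.000: state=(0.927, 0.073, 0.000)
step 1 (dt=0.02): k1=(-0.168, 0.102, 0.066), k2=(-0.170, 0.103, 0.067), k3=(-0.170, 0.103, 0.067), k4=(-0.172, 0.105, 0.068); state += dt/6·(k1+2k2+2k3+k4)
t=0.020: state=(0.924, 0.075, 0.001)
t=0.040: state=(0.920, 0.077, 0.003)
t=0.060: state=(0.917, 0.079, 0.004)
continuing one RK4 step at a time; state shown every 5 steps (Δt=0.1):
t=0.100: state=(0.909, 0.084, 0.007)
t=0.200: state=(0.889, 0.096, 0.015)
t=0.300: state=(0.867, 0.109, 0.024)
t=0.400: state=(0.842, 0.123, 0.035)
t=0.500: state=(0.815, 0.138, 0.047)
t=0.600: state=(0.786, 0.154, 0.060)
t=0.700: state=(0.755, 0.170, 0.074)
t=0.800: state=(0.723, 0.187, 0.090)
t=0.900: state=(0.688, 0.204, 0.108)
t=1.000: state=(0.653, 0.220, 0.127)
t=1.100: state=(0.617, 0.235, 0.148)
t=1.200: state=(0.581, 0.250, 0.169)
t=1.300: state=(0.545, 0.262, 0.193)
t=1.400: state=(0.510, 0.273, 0.217)
t=1.500: state=(0.476, 0.282, 0.242)
t=1.600: state=(0.443, 0.289, 0.267)
t=1.700: state=(0.412, 0.294, 0.294)
t=1.800: state=(0.383, 0.296, 0.320)
t=1.900: state=(0.356, 0.297, 0.347)
t=2.000: state=(0.331, 0.295, 0.374)
largest grid value and its neighbours: I(1.860)=0.29691, I(1.880)=0.29693, I(1.900)=0.29687
parabola through these three points peaks at t≈1.875 with I≈0.29693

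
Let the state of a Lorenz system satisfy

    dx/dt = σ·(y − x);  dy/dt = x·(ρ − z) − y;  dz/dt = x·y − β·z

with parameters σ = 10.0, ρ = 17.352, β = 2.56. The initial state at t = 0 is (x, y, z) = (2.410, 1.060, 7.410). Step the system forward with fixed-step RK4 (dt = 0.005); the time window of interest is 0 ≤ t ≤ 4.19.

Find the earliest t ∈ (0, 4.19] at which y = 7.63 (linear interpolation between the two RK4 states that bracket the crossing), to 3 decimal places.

t=0.000: state=(2.410, 1.060, 7.410)
step 1 (dt=0.005): k1=(-13.500, 22.900, -16.415), k2=(-12.590, 22.605, -16.210), k3=(-12.620, 22.627, -16.210), k4=(-11.738, 22.350, -16.009); state += dt/6·(k1+2k2+2k3+k4)
t=0.005: state=(2.347, 1.173, 7.329)
t=0.010: state=(2.292, 1.284, 7.250)
t=0.015: state=(2.246, 1.392, 7.173)
continuing one RK4 step at a time; state shown every 40 steps (Δt=0.2):
t=0.200: state=(3.878, 6.137, 6.024)
t=0.235: state=(4.764, 7.573, 6.500)
next step: t=0.240: state=(4.907, 7.795, 6.602) — y has crossed 7.63
linear interpolation between t=0.235 (7.57277) and t=0.240 (7.79549) → t≈0.236

t = 0.236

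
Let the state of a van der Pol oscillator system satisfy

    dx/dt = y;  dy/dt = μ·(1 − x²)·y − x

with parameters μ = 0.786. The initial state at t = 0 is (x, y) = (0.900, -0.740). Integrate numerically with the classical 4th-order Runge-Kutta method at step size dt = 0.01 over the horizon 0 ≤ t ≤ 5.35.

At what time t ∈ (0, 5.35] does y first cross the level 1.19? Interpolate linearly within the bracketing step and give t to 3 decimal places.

t=0.000: state=(0.900, -0.740)
step 1 (dt=0.01): k1=(-0.740, -1.011), k2=(-0.745, -1.011), k3=(-0.745, -1.011), k4=(-0.750, -1.012); state += dt/6·(k1+2k2+2k3+k4)
t=0.010: state=(0.893, -0.750)
t=0.020: state=(0.885, -0.760)
t=0.030: state=(0.877, -0.770)
continuing one RK4 step at a time; state shown every 20 steps (Δt=0.2):
t=0.200: state=(0.731, -0.948)
t=0.400: state=(0.520, -1.174)
t=0.600: state=(0.260, -1.425)
t=0.800: state=(-0.051, -1.687)
t=1.000: state=(-0.412, -1.907)
t=1.200: state=(-0.804, -1.975)
t=1.400: state=(-1.184, -1.776)
t=1.600: state=(-1.496, -1.309)
t=1.800: state=(-1.701, -0.737)
t=2.000: state=(-1.796, -0.232)
t=2.200: state=(-1.803, 0.141)
t=2.400: state=(-1.747, 0.402)
t=2.600: state=(-1.646, 0.594)
t=2.800: state=(-1.511, 0.752)
t=3.000: state=(-1.346, 0.902)
t=3.200: state=(-1.149, 1.066)
t=3.330: state=(-1.003, 1.188)
next step: t=3.340: state=(-0.991, 1.198) — y has crossed 1.19
linear interpolation between t=3.330 (1.18775) and t=3.340 (1.19778) → t≈3.332

t = 3.332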